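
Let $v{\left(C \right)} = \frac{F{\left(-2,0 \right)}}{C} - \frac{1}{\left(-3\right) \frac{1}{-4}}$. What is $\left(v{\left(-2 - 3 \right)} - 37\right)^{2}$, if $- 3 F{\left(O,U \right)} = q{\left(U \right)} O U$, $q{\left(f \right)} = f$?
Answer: $\frac{13225}{9} \approx 1469.4$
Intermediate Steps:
$F{\left(O,U \right)} = - \frac{O U^{2}}{3}$ ($F{\left(O,U \right)} = - \frac{U O U}{3} = - \frac{O U U}{3} = - \frac{O U^{2}}{3}$)
$v{\left(C \right)} = - \frac{4}{3}$ ($v{\left(C \right)} = \frac{\left(- \frac{1}{3}\right) \left(-2\right) 0^{2}}{C} - \frac{1}{\left(-3\right) \frac{1}{-4}} = \frac{\left(- \frac{1}{3}\right) \left(-2\right) 0}{C} - \frac{1}{\left(-3\right) \left(- \frac{1}{4}\right)} = \frac{0}{C} - \frac{1}{\frac{3}{4}} = 0 - \frac{4}{3} = - \frac{4}{3}$)
$\left(v{\left(-2 - 3 \right)} - 37\right)^{2} = \left(- \frac{4}{3} - 37\right)^{2} = \left(- \frac{115}{3}\right)^{2} = \frac{13225}{9}$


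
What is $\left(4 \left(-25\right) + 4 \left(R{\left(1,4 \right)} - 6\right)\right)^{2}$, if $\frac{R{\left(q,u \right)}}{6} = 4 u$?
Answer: $67600$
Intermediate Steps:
$R{\left(q,u \right)} = 24 u$ ($R{\left(q,u \right)} = 6 \cdot 4 u = 24 u$)
$\left(4 \left(-25\right) + 4 \left(R{\left(1,4 \right)} - 6\right)\right)^{2} = \left(4 \left(-25\right) + 4 \left(24 \cdot 4 - 6\right)\right)^{2} = \left(-100 + 4 \left(96 - 6\right)\right)^{2} = \left(-100 + 4 \cdot 90\right)^{2} = \left(-100 + 360\right)^{2} = 260^{2} = 67600$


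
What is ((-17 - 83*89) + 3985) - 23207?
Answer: -26626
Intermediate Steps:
((-17 - 83*89) + 3985) - 23207 = ((-17 - 7387) + 3985) - 23207 = (-7404 + 3985) - 23207 = -3419 - 23207 = -26626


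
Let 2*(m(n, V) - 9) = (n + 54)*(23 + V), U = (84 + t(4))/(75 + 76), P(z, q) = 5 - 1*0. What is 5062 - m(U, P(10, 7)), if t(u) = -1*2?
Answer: 647699/151 ≈ 4289.4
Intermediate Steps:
t(u) = -2
P(z, q) = 5 (P(z, q) = 5 + 0 = 5)
U = 82/151 (U = (84 - 2)/(75 + 76) = 82/151 ≈ 0.54305)
m(n, V) = 9 + (23 + V)*(54 + n)/2 (m(n, V) = 9 + ((n + 54)*(23 + V))/2 = 9 + ((54 + n)*(23 + V))/2 = 9 + ((23 + V)*(54 + n))/2 = 9 + (23 + V)*(54 + n)/2)
5062 - m(U, P(10, 7)) = 5062 - (630 + 27*5 + (23/2)*(82/151) + (½)*5*(82/151)) = 5062 - (630 + 135 + 943/151 + 205/151) = 5062 - 1*116663/151 = 5062 - 116663/151 = 647699/151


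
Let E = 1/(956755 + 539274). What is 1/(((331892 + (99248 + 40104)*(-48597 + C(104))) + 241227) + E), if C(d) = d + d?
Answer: -1496029/10087021623657460 ≈ -1.4831e-10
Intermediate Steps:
C(d) = 2*d
E = 1/1496029 ≈ 6.6844e-7
1/(((331892 + (99248 + 40104)*(-48597 + C(104))) + 241227) + E) = 1/(((331892 + (99248 + 40104)*(-48597 + 2*104)) + 241227) + 1/1496029) = 1/(((331892 + 139352*(-48597 + 208)) + 241227) + 1/1496029) = 1/(((331892 + 139352*(-48389)) + 241227) + 1/1496029) = 1/(((331892 - 6743103928) + 241227) + 1/1496029) = 1/((-6742772036 + 241227) + 1/1496029) = 1/(-6742530809 + 1/1496029) = 1/(-10087021623657460/1496029) = -1496029/10087021623657460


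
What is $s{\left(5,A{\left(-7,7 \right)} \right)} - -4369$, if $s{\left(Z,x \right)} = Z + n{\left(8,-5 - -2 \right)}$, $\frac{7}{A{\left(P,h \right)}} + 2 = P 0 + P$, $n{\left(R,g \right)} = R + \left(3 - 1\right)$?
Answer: $4384$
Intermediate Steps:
$n{\left(R,g \right)} = 2 + R$ ($n{\left(R,g \right)} = R + \left(3 - 1\right) = R + 2 = 2 + R$)
$A{\left(P,h \right)} = \frac{7}{-2 + P}$ ($A{\left(P,h \right)} = \frac{7}{-2 + \left(P 0 + P\right)} = \frac{7}{-2 + \left(0 + P\right)} = \frac{7}{-2 + P}$)
$s{\left(Z,x \right)} = 10 + Z$ ($s{\left(Z,x \right)} = Z + \left(2 + 8\right) = Z + 10 = 10 + Z$)
$s{\left(5,A{\left(-7,7 \right)} \right)} - -4369 = \left(10 + 5\right) - -4369 = 15 + 4369 = 4384$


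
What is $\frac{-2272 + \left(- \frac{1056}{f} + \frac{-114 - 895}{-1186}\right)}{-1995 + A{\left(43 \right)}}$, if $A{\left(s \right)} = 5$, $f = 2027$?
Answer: $\frac{5461145157}{4784003780} \approx 1.1415$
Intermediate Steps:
$\frac{-2272 + \left(- \frac{1056}{f} + \frac{-114 - 895}{-1186}\right)}{-1995 + A{\left(43 \right)}} = \frac{-2272 - \left(\frac{1056}{2027} - \frac{-114 - 895}{-1186}\right)}{-1995 + 5} = \frac{-2272 - \left(\frac{1056}{2027} - \left(-114 - 895\right) \left(- \frac{1}{1186}\right)\right)}{-1990} = \left(-2272 - - \frac{792827}{2404022}\right) \left(- \frac{1}{1990}\right) = \left(-2272 + \left(- \frac{1056}{2027} + \frac{1009}{1186}\right)\right) \left(- \frac{1}{1990}\right) = \left(-2272 + \frac{792827}{2404022}\right) \left(- \frac{1}{1990}\right) = \left(- \frac{5461145157}{2404022}\right) \left(- \frac{1}{1990}\right) = \frac{5461145157}{4784003780}$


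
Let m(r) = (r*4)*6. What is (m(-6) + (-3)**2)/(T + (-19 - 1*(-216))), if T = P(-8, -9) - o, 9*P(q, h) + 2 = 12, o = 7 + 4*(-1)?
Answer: -1215/1756 ≈ -0.69191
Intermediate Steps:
o = 3 (o = 7 - 4 = 3)
m(r) = 24*r (m(r) = (4*r)*6 = 24*r)
P(q, h) = 10/9 (P(q, h) = -2/9 + (1/9)*12 = -2/9 + 4/3 = 10/9)
T = -17/9 (T = 10/9 - 1*3 = 10/9 - 3 = -17/9 ≈ -1.8889)
(m(-6) + (-3)**2)/(T + (-19 - 1*(-216))) = (24*(-6) + (-3)**2)/(-17/9 + (-19 - 1*(-216))) = (-144 + 9)/(-17/9 + (-19 + 216)) = -135/(-17/9 + 197) = -135/1756/9 = -135*9/1756 = -1215/1756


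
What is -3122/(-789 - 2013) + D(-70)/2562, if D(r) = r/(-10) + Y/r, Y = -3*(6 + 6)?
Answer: 46781111/41875890 ≈ 1.1171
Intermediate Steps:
Y = -36 (Y = -3*12 = -36)
D(r) = -36/r - r/10 (D(r) = r/(-10) - 36/r = r*(-1/10) - 36/r = -r/10 - 36/r = -36/r - r/10)
-3122/(-789 - 2013) + D(-70)/2562 = -3122/(-789 - 2013) + (-36/(-70) - 1/10*(-70))/2562 = -3122/(-2802) + (-36*(-1/70) + 7)*(1/2562) = -3122*(-1/2802) + (18/35 + 7)*(1/2562) = 1561/1401 + (263/35)*(1/2562) = 1561/1401 + 263/89670 = 46781111/41875890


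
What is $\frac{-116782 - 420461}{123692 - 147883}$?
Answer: $\frac{537243}{24191} \approx 22.208$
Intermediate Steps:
$\frac{-116782 - 420461}{123692 - 147883} = - \frac{537243}{-24191} = \left(-537243\right) \left(- \frac{1}{24191}\right) = \frac{537243}{24191}$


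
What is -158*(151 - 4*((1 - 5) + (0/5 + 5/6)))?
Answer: -77578/3 ≈ -25859.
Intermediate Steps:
-158*(151 - 4*((1 - 5) + (0/5 + 5/6))) = -158*(151 - 4*(-4 + (0*(1/5) + 5*(1/6)))) = -158*(151 - 4*(-4 + (0 + 5/6))) = -158*(151 - 4*(-4 + 5/6)) = -158*(151 - 4*(-19/6)) = -158*(151 + 38/3) = -158*491/3 = -77578/3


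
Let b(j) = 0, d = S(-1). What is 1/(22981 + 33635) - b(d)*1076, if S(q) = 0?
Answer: 1/56616 ≈ 1.7663e-5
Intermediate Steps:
d = 0
1/(22981 + 33635) - b(d)*1076 = 1/(22981 + 33635) - 0*1076 = 1/56616 - 1*0 = 1/56616 + 0 = 1/56616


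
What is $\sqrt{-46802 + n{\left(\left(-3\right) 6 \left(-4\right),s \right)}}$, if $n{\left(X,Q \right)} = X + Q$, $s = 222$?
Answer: $2 i \sqrt{11627} \approx 215.66 i$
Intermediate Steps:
$n{\left(X,Q \right)} = Q + X$
$\sqrt{-46802 + n{\left(\left(-3\right) 6 \left(-4\right),s \right)}} = \sqrt{-46802 + \left(222 + \left(-3\right) 6 \left(-4\right)\right)} = \sqrt{-46802 + \left(222 - -72\right)} = \sqrt{-46802 + \left(222 + 72\right)} = \sqrt{-46802 + 294} = \sqrt{-46508} = 2 i \sqrt{11627}$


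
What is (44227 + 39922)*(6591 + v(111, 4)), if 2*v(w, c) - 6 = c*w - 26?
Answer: 572465647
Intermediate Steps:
v(w, c) = -10 + c*w/2 (v(w, c) = 3 + (c*w - 26)/2 = 3 + (-26 + c*w)/2 = 3 + (-13 + c*w/2) = -10 + c*w/2)
(44227 + 39922)*(6591 + v(111, 4)) = (44227 + 39922)*(6591 + (-10 + (½)*4*111)) = 84149*(6591 + (-10 + 222)) = 84149*(6591 + 212) = 84149*6803 = 572465647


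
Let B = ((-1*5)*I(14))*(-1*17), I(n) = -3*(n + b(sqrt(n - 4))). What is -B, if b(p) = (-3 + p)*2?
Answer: 2040 + 510*sqrt(10) ≈ 3652.8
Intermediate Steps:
b(p) = -6 + 2*p
I(n) = 18 - 6*sqrt(-4 + n) - 3*n (I(n) = -3*(n + (-6 + 2*sqrt(n - 4))) = -3*(n + (-6 + 2*sqrt(-4 + n))) = -3*(-6 + n + 2*sqrt(-4 + n)) = 18 - 6*sqrt(-4 + n) - 3*n)
B = -2040 - 510*sqrt(10) (B = ((-1*5)*(18 - 6*sqrt(-4 + 14) - 3*14))*(-1*17) = -5*(18 - 6*sqrt(10) - 42)*(-17) = -5*(-24 - 6*sqrt(10))*(-17) = (120 + 30*sqrt(10))*(-17) = -2040 - 510*sqrt(10) ≈ -3652.8)
-B = -(-2040 - 510*sqrt(10)) = 2040 + 510*sqrt(10)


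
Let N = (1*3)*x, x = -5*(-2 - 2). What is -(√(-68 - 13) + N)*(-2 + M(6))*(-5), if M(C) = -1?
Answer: -900 - 135*I ≈ -900.0 - 135.0*I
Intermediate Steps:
x = 20 (x = -5*(-4) = 20)
N = 60 (N = (1*3)*20 = 3*20 = 60)
-(√(-68 - 13) + N)*(-2 + M(6))*(-5) = -(√(-68 - 13) + 60)*(-2 - 1)*(-5) = -(√(-81) + 60)*(-3*(-5)) = -(9*I + 60)*15 = -(60 + 9*I)*15 = -(900 + 135*I) = -900 - 135*I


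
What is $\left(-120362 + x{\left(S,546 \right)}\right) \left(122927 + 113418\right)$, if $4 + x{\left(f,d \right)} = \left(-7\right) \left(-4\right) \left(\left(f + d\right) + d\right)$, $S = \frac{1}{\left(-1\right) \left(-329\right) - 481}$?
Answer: $- \frac{806415521315}{38} \approx -2.1221 \cdot 10^{10}$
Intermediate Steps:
$S = - \frac{1}{152}$ ($S = \frac{1}{329 - 481} = \frac{1}{-152} = - \frac{1}{152} \approx -0.0065789$)
$x{\left(f,d \right)} = -4 + 28 f + 56 d$ ($x{\left(f,d \right)} = -4 + \left(-7\right) \left(-4\right) \left(\left(f + d\right) + d\right) = -4 + 28 \left(\left(d + f\right) + d\right) = -4 + 28 \left(f + 2 d\right) = -4 + \left(28 f + 56 d\right) = -4 + 28 f + 56 d$)
$\left(-120362 + x{\left(S,546 \right)}\right) \left(122927 + 113418\right) = \left(-120362 + \left(-4 + 28 \left(- \frac{1}{152}\right) + 56 \cdot 546\right)\right) \left(122927 + 113418\right) = \left(-120362 - - \frac{1161729}{38}\right) 236345 = \left(-120362 + \frac{1161729}{38}\right) 236345 = \left(- \frac{3412027}{38}\right) 236345 = - \frac{806415521315}{38}$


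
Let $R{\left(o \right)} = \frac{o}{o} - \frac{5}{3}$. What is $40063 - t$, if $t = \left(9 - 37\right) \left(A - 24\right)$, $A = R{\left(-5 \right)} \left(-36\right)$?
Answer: $40063$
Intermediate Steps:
$R{\left(o \right)} = - \frac{2}{3}$ ($R{\left(o \right)} = 1 - \frac{5}{3} = - \frac{2}{3}$)
$A = 24$ ($A = \left(- \frac{2}{3}\right) \left(-36\right) = 24$)
$t = 0$ ($t = \left(9 - 37\right) \left(24 - 24\right) = \left(9 - 37\right) 0 = \left(-28\right) 0 = 0$)
$40063 - t = 40063 - 0 = 40063 + 0 = 40063$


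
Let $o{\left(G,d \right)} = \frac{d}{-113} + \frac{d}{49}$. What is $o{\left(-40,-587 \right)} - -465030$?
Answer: $\frac{2574833542}{5537} \approx 4.6502 \cdot 10^{5}$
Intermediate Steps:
$o{\left(G,d \right)} = \frac{64 d}{5537}$ ($o{\left(G,d \right)} = d \left(- \frac{1}{113}\right) + d \frac{1}{49} = - \frac{d}{113} + \frac{d}{49} = \frac{64 d}{5537}$)
$o{\left(-40,-587 \right)} - -465030 = \frac{64}{5537} \left(-587\right) - -465030 = - \frac{37568}{5537} + 465030 = \frac{2574833542}{5537}$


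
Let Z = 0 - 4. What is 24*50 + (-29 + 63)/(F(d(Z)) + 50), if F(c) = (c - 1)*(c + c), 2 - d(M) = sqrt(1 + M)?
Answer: (3600*sqrt(3) + 28817*I)/(3*(sqrt(3) + 8*I)) ≈ 1200.7 + 0.14649*I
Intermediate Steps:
Z = -4
d(M) = 2 - sqrt(1 + M)
F(c) = 2*c*(-1 + c) (F(c) = (-1 + c)*(2*c) = 2*c*(-1 + c))
24*50 + (-29 + 63)/(F(d(Z)) + 50) = 24*50 + (-29 + 63)/(2*(2 - sqrt(1 - 4))*(-1 + (2 - sqrt(1 - 4))) + 50) = 1200 + 34/(2*(2 - sqrt(-3))*(-1 + (2 - sqrt(-3))) + 50) = 1200 + 34/(2*(2 - I*sqrt(3))*(-1 + (2 - I*sqrt(3))) + 50) = 1200 + 34/(2*(2 - I*sqrt(3))*(1 - I*sqrt(3)) + 50) = 1200 + 34/(2*(1 - I*sqrt(3))*(2 - I*sqrt(3)) + 50) = 1200 + 34/(50 + 2*(1 - I*sqrt(3))*(2 - I*sqrt(3)))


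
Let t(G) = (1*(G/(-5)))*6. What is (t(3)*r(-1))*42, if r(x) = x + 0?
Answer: 756/5 ≈ 151.20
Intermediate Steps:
r(x) = x
t(G) = -6*G/5 (t(G) = (1*(G*(-1/5)))*6 = (1*(-G/5))*6 = -G/5*6 = -6*G/5)
(t(3)*r(-1))*42 = (-6/5*3*(-1))*42 = -18/5*(-1)*42 = (18/5)*42 = 756/5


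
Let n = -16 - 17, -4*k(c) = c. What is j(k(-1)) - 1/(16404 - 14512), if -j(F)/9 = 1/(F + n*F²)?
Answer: 272419/54868 ≈ 4.9650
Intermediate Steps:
k(c) = -c/4
n = -33
j(F) = -9/(F - 33*F²)
j(k(-1)) - 1/(16404 - 14512) = 9/(((-¼*(-1)))*(-1 + 33*(-¼*(-1)))) - 1/(16404 - 14512) = 9/((¼)*(-1 + 33*(¼))) - 1/1892 = 9*4/(-1 + 33/4) - 1*1/1892 = 9*4/(29/4) - 1/1892 = 9*4*(4/29) - 1/1892 = 144/29 - 1/1892 = 272419/54868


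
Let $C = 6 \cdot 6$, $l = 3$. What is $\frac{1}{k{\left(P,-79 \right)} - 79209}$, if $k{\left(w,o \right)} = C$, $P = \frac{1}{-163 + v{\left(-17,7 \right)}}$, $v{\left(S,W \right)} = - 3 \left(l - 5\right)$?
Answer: $- \frac{1}{79173} \approx -1.2631 \cdot 10^{-5}$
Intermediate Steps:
$v{\left(S,W \right)} = 6$ ($v{\left(S,W \right)} = - 3 \left(3 - 5\right) = \left(-3\right) \left(-2\right) = 6$)
$P = - \frac{1}{157}$ ($P = \frac{1}{-163 + 6} = \frac{1}{-157} = - \frac{1}{157} \approx -0.0063694$)
$C = 36$
$k{\left(w,o \right)} = 36$
$\frac{1}{k{\left(P,-79 \right)} - 79209} = \frac{1}{36 - 79209} = \frac{1}{-79173} = - \frac{1}{79173}$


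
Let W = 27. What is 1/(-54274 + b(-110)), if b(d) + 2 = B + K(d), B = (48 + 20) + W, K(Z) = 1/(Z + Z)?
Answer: -220/11919821 ≈ -1.8457e-5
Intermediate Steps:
K(Z) = 1/(2*Z)
B = 95 (B = (48 + 20) + 27 = 68 + 27 = 95)
b(d) = 93 + 1/(2*d) (b(d) = -2 + (95 + 1/(2*d)) = 93 + 1/(2*d))
1/(-54274 + b(-110)) = 1/(-54274 + (93 + (½)/(-110))) = 1/(-54274 + (93 + (½)*(-1/110))) = 1/(-54274 + (93 - 1/220)) = 1/(-54274 + 20459/220) = 1/(-11919821/220) = -220/11919821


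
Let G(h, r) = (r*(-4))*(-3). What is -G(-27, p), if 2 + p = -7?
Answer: 108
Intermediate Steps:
p = -9 (p = -2 - 7 = -9)
G(h, r) = 12*r (G(h, r) = -4*r*(-3) = 12*r)
-G(-27, p) = -12*(-9) = -1*(-108) = 108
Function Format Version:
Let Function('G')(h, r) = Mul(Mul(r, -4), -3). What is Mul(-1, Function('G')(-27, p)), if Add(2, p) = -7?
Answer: 108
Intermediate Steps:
p = -9 (p = Add(-2, -7) = -9)
Function('G')(h, r) = Mul(12, r) (Function('G')(h, r) = Mul(Mul(-4, r), -3) = Mul(12, r))
Mul(-1, Function('G')(-27, p)) = Mul(-1, Mul(12, -9)) = Mul(-1, -108) = 108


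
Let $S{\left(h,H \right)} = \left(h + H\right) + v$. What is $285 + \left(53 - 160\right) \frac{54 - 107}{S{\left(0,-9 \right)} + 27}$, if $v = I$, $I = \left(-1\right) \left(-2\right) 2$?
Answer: $\frac{11941}{22} \approx 542.77$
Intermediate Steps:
$I = 4$ ($I = 2 \cdot 2 = 4$)
$v = 4$
$S{\left(h,H \right)} = 4 + H + h$ ($S{\left(h,H \right)} = \left(h + H\right) + 4 = \left(H + h\right) + 4 = 4 + H + h$)
$285 + \left(53 - 160\right) \frac{54 - 107}{S{\left(0,-9 \right)} + 27} = 285 + \left(53 - 160\right) \frac{54 - 107}{\left(4 - 9 + 0\right) + 27} = 285 + \left(53 - 160\right) \left(- \frac{53}{-5 + 27}\right) = 285 - 107 \left(- \frac{53}{22}\right) = 285 - 107 \left(\left(-53\right) \frac{1}{22}\right) = 285 - - \frac{5671}{22} = 285 + \frac{5671}{22} = \frac{11941}{22}$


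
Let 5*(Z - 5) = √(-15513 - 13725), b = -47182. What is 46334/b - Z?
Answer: -141122/23591 - I*√29238/5 ≈ -5.982 - 34.198*I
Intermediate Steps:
Z = 5 + I*√29238/5 (Z = 5 + √(-15513 - 13725)/5 = 5 + √(-29238)/5 = 5 + (I*√29238)/5 = 5 + I*√29238/5 ≈ 5.0 + 34.198*I)
46334/b - Z = 46334/(-47182) - (5 + I*√29238/5) = 46334*(-1/47182) + (-5 - I*√29238/5) = -23167/23591 + (-5 - I*√29238/5) = -141122/23591 - I*√29238/5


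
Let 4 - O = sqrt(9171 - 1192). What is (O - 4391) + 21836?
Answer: 17449 - sqrt(7979) ≈ 17360.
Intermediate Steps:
O = 4 - sqrt(7979) (O = 4 - sqrt(9171 - 1192) = 4 - sqrt(7979) ≈ -85.325)
(O - 4391) + 21836 = ((4 - sqrt(7979)) - 4391) + 21836 = (-4387 - sqrt(7979)) + 21836 = 17449 - sqrt(7979)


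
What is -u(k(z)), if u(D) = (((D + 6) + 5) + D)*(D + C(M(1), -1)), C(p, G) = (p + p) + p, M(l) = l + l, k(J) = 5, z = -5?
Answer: -231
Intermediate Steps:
M(l) = 2*l
C(p, G) = 3*p (C(p, G) = 2*p + p = 3*p)
u(D) = (6 + D)*(11 + 2*D) (u(D) = (((D + 6) + 5) + D)*(D + 3*(2*1)) = (((6 + D) + 5) + D)*(D + 3*2) = ((11 + D) + D)*(D + 6) = (11 + 2*D)*(6 + D) = (6 + D)*(11 + 2*D))
-u(k(z)) = -(66 + 2*5**2 + 23*5) = -(66 + 2*25 + 115) = -(66 + 50 + 115) = -1*231 = -231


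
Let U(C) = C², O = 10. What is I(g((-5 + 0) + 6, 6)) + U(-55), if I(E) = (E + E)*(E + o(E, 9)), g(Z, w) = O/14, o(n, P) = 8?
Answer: 148835/49 ≈ 3037.4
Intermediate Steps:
g(Z, w) = 5/7 (g(Z, w) = 10/14 = 10*(1/14) = 5/7)
I(E) = 2*E*(8 + E) (I(E) = (E + E)*(E + 8) = (2*E)*(8 + E) = 2*E*(8 + E))
I(g((-5 + 0) + 6, 6)) + U(-55) = 2*(5/7)*(8 + 5/7) + (-55)² = 2*(5/7)*(61/7) + 3025 = 610/49 + 3025 = 148835/49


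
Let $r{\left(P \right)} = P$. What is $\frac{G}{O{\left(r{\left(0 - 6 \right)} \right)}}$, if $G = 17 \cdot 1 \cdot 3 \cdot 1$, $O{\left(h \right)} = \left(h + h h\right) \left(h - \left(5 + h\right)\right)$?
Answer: $- \frac{17}{50} \approx -0.34$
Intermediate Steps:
$O{\left(h \right)} = - 5 h - 5 h^{2}$ ($O{\left(h \right)} = \left(h + h^{2}\right) \left(-5\right) = - 5 h - 5 h^{2}$)
$G = 51$ ($G = 17 \cdot 3 \cdot 1 = 17 \cdot 3 = 51$)
$\frac{G}{O{\left(r{\left(0 - 6 \right)} \right)}} = \frac{51}{\left(-5\right) \left(0 - 6\right) \left(1 + \left(0 - 6\right)\right)} = \frac{51}{\left(-5\right) \left(-6\right) \left(1 - 6\right)} = \frac{51}{\left(-5\right) \left(-6\right) \left(-5\right)} = \frac{51}{-150} = 51 \left(- \frac{1}{150}\right) = - \frac{17}{50}$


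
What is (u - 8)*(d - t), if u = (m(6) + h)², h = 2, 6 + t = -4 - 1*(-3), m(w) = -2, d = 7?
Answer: -112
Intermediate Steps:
t = -7 (t = -6 + (-4 - 1*(-3)) = -6 + (-4 + 3) = -6 - 1 = -7)
u = 0 (u = (-2 + 2)² = 0² = 0)
(u - 8)*(d - t) = (0 - 8)*(7 - 1*(-7)) = -8*(7 + 7) = -8*14 = -112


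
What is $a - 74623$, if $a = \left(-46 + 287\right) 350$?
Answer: $9727$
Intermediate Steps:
$a = 84350$ ($a = 241 \cdot 350 = 84350$)
$a - 74623 = 84350 - 74623 = 9727$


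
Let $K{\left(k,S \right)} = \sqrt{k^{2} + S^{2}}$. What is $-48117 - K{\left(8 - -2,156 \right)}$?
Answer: $-48117 - 2 \sqrt{6109} \approx -48273.0$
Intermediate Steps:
$K{\left(k,S \right)} = \sqrt{S^{2} + k^{2}}$
$-48117 - K{\left(8 - -2,156 \right)} = -48117 - \sqrt{156^{2} + \left(8 - -2\right)^{2}} = -48117 - \sqrt{24336 + \left(8 + 2\right)^{2}} = -48117 - \sqrt{24336 + 10^{2}} = -48117 - \sqrt{24336 + 100} = -48117 - \sqrt{24436} = -48117 - 2 \sqrt{6109}$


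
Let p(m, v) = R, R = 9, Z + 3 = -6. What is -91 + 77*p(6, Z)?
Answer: 602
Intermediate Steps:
Z = -9 (Z = -3 - 6 = -9)
p(m, v) = 9
-91 + 77*p(6, Z) = -91 + 77*9 = -91 + 693 = 602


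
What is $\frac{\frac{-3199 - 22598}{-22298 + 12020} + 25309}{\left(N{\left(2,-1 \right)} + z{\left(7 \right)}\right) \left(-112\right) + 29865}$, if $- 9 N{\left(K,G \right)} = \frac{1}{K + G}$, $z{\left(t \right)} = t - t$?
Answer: $\frac{260151699}{307080374} \approx 0.84718$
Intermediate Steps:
$z{\left(t \right)} = 0$
$N{\left(K,G \right)} = - \frac{1}{9 \left(G + K\right)}$ ($N{\left(K,G \right)} = - \frac{1}{9 \left(K + G\right)} = - \frac{1}{9 \left(G + K\right)}$)
$\frac{\frac{-3199 - 22598}{-22298 + 12020} + 25309}{\left(N{\left(2,-1 \right)} + z{\left(7 \right)}\right) \left(-112\right) + 29865} = \frac{\frac{-3199 - 22598}{-22298 + 12020} + 25309}{\left(- \frac{1}{9 \left(-1\right) + 9 \cdot 2} + 0\right) \left(-112\right) + 29865} = \frac{- \frac{25797}{-10278} + 25309}{\left(- \frac{1}{-9 + 18} + 0\right) \left(-112\right) + 29865} = \frac{\left(-25797\right) \left(- \frac{1}{10278}\right) + 25309}{\left(- \frac{1}{9} + 0\right) \left(-112\right) + 29865} = \frac{\frac{8599}{3426} + 25309}{\left(\left(-1\right) \frac{1}{9} + 0\right) \left(-112\right) + 29865} = \frac{86717233}{3426 \left(\left(- \frac{1}{9} + 0\right) \left(-112\right) + 29865\right)} = \frac{86717233}{3426 \left(\left(- \frac{1}{9}\right) \left(-112\right) + 29865\right)} = \frac{86717233}{3426 \left(\frac{112}{9} + 29865\right)} = \frac{86717233}{3426 \cdot \frac{268897}{9}} = \frac{86717233}{3426} \cdot \frac{9}{268897} = \frac{260151699}{307080374}$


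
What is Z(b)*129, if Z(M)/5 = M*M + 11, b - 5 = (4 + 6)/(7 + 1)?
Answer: 516645/16 ≈ 32290.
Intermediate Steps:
b = 25/4 (b = 5 + (4 + 6)/(7 + 1) = 5 + 10/8 = 5 + 10*(1/8) = 5 + 5/4 = 25/4 ≈ 6.2500)
Z(M) = 55 + 5*M**2 (Z(M) = 5*(M*M + 11) = 5*(M**2 + 11) = 5*(11 + M**2) = 55 + 5*M**2)
Z(b)*129 = (55 + 5*(25/4)**2)*129 = (55 + 5*(625/16))*129 = (55 + 3125/16)*129 = (4005/16)*129 = 516645/16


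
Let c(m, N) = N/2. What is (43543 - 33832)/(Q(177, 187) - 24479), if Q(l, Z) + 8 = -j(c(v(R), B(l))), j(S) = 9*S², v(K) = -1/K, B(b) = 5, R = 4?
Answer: -38844/98173 ≈ -0.39567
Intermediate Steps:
c(m, N) = N/2 (c(m, N) = N*(½) = N/2)
Q(l, Z) = -257/4 (Q(l, Z) = -8 - 9*((½)*5)² = -8 - 9*(5/2)² = -8 - 9*25/4 = -8 - 1*225/4 = -8 - 225/4 = -257/4)
(43543 - 33832)/(Q(177, 187) - 24479) = (43543 - 33832)/(-257/4 - 24479) = 9711/(-98173/4) = 9711*(-4/98173) = -38844/98173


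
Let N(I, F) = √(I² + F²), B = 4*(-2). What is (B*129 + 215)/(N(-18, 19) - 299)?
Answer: 244283/88716 + 817*√685/88716 ≈ 2.9946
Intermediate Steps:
B = -8
N(I, F) = √(F² + I²)
(B*129 + 215)/(N(-18, 19) - 299) = (-8*129 + 215)/(√(19² + (-18)²) - 299) = (-1032 + 215)/(√(361 + 324) - 299) = -817/(√685 - 299) = -817/(-299 + √685)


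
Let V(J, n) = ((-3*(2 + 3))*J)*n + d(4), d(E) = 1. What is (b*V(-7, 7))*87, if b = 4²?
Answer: 1024512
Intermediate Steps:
b = 16
V(J, n) = 1 - 15*J*n (V(J, n) = ((-3*(2 + 3))*J)*n + 1 = ((-3*5)*J)*n + 1 = (-15*J)*n + 1 = -15*J*n + 1 = 1 - 15*J*n)
(b*V(-7, 7))*87 = (16*(1 - 15*(-7)*7))*87 = (16*(1 + 735))*87 = (16*736)*87 = 11776*87 = 1024512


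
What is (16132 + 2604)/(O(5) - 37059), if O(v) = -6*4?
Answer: -18736/37083 ≈ -0.50525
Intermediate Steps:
O(v) = -24
(16132 + 2604)/(O(5) - 37059) = (16132 + 2604)/(-24 - 37059) = 18736/(-37083) = 18736*(-1/37083) = -18736/37083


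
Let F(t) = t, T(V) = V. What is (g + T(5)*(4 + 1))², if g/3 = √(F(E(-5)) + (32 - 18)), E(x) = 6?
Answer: 805 + 300*√5 ≈ 1475.8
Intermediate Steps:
g = 6*√5 (g = 3*√(6 + (32 - 18)) = 3*√(6 + 14) = 3*√20 = 3*(2*√5) = 6*√5 ≈ 13.416)
(g + T(5)*(4 + 1))² = (6*√5 + 5*(4 + 1))² = (6*√5 + 5*5)² = (6*√5 + 25)² = (25 + 6*√5)²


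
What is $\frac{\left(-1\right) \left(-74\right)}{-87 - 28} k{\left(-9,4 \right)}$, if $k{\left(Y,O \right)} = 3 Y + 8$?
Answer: $\frac{1406}{115} \approx 12.226$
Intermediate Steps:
$k{\left(Y,O \right)} = 8 + 3 Y$
$\frac{\left(-1\right) \left(-74\right)}{-87 - 28} k{\left(-9,4 \right)} = \frac{\left(-1\right) \left(-74\right)}{-87 - 28} \left(8 + 3 \left(-9\right)\right) = \frac{74}{-115} \left(8 - 27\right) = 74 \left(- \frac{1}{115}\right) \left(-19\right) = \left(- \frac{74}{115}\right) \left(-19\right) = \frac{1406}{115}$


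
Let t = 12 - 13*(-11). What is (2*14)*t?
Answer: 4340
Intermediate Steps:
t = 155 (t = 12 + 143 = 155)
(2*14)*t = (2*14)*155 = 28*155 = 4340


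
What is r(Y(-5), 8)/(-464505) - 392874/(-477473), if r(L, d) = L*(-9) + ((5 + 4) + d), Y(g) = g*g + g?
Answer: 182569765469/221788595865 ≈ 0.82317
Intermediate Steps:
Y(g) = g + g² (Y(g) = g² + g = g + g²)
r(L, d) = 9 + d - 9*L (r(L, d) = -9*L + (9 + d) = 9 + d - 9*L)
r(Y(-5), 8)/(-464505) - 392874/(-477473) = (9 + 8 - (-45)*(1 - 5))/(-464505) - 392874/(-477473) = (9 + 8 - (-45)*(-4))*(-1/464505) - 392874*(-1/477473) = (9 + 8 - 9*20)*(-1/464505) + 392874/477473 = (9 + 8 - 180)*(-1/464505) + 392874/477473 = -163*(-1/464505) + 392874/477473 = 163/464505 + 392874/477473 = 182569765469/221788595865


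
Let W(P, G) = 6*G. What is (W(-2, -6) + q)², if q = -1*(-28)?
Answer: 64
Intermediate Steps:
q = 28
(W(-2, -6) + q)² = (6*(-6) + 28)² = (-36 + 28)² = (-8)² = 64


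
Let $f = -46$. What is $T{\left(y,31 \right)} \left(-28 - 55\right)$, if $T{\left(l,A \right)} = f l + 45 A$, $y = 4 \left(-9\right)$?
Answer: $-253233$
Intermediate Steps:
$y = -36$
$T{\left(l,A \right)} = - 46 l + 45 A$
$T{\left(y,31 \right)} \left(-28 - 55\right) = \left(\left(-46\right) \left(-36\right) + 45 \cdot 31\right) \left(-28 - 55\right) = \left(1656 + 1395\right) \left(-83\right) = 3051 \left(-83\right) = -253233$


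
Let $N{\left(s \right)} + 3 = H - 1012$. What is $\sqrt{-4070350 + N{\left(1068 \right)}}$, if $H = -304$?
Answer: $i \sqrt{4071669} \approx 2017.8 i$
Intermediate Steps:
$N{\left(s \right)} = -1319$ ($N{\left(s \right)} = -3 - 1316 = -1319$)
$\sqrt{-4070350 + N{\left(1068 \right)}} = \sqrt{-4070350 - 1319} = \sqrt{-4071669} = i \sqrt{4071669}$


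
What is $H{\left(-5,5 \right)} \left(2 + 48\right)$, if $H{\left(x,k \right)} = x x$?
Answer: $1250$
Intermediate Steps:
$H{\left(x,k \right)} = x^{2}$
$H{\left(-5,5 \right)} \left(2 + 48\right) = \left(-5\right)^{2} \left(2 + 48\right) = 25 \cdot 50 = 1250$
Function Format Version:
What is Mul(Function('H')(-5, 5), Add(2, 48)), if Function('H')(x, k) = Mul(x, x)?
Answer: 1250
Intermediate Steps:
Function('H')(x, k) = Pow(x, 2)
Mul(Function('H')(-5, 5), Add(2, 48)) = Mul(Pow(-5, 2), Add(2, 48)) = Mul(25, 50) = 1250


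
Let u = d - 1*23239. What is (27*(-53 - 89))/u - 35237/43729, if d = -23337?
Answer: -10377053/14343112 ≈ -0.72349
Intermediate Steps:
u = -46576 (u = -23337 - 1*23239 = -23337 - 23239 = -46576)
(27*(-53 - 89))/u - 35237/43729 = (27*(-53 - 89))/(-46576) - 35237/43729 = (27*(-142))*(-1/46576) - 35237*1/43729 = -3834*(-1/46576) - 35237/43729 = 27/328 - 35237/43729 = -10377053/14343112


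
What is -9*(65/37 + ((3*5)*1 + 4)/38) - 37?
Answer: -4241/74 ≈ -57.311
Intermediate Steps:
-9*(65/37 + ((3*5)*1 + 4)/38) - 37 = -9*(65*(1/37) + (15*1 + 4)*(1/38)) - 37 = -9*(65/37 + (15 + 4)*(1/38)) - 37 = -9*(65/37 + 19*(1/38)) - 37 = -9*(65/37 + 1/2) - 37 = -9*167/74 - 37 = -1503/74 - 37 = -4241/74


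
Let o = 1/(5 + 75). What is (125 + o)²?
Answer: 100020001/6400 ≈ 15628.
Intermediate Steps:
o = 1/80 ≈ 0.012500
(125 + o)² = (125 + 1/80)² = (10001/80)² = 100020001/6400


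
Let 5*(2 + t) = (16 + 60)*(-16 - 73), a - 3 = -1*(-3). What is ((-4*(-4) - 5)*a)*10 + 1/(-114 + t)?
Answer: 4847035/7344 ≈ 660.00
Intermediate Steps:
a = 6 (a = 3 - 1*(-3) = 3 + 3 = 6)
t = -6774/5 (t = -2 + ((16 + 60)*(-16 - 73))/5 = -2 + (76*(-89))/5 = -2 + (⅕)*(-6764) = -2 - 6764/5 = -6774/5 ≈ -1354.8)
((-4*(-4) - 5)*a)*10 + 1/(-114 + t) = ((-4*(-4) - 5)*6)*10 + 1/(-114 - 6774/5) = ((16 - 5)*6)*10 + 1/(-7344/5) = (11*6)*10 - 5/7344 = 66*10 - 5/7344 = 660 - 5/7344 = 4847035/7344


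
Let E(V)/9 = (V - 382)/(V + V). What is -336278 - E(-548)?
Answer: -184284529/548 ≈ -3.3629e+5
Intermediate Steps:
E(V) = 9*(-382 + V)/(2*V) (E(V) = 9*((V - 382)/(V + V)) = 9*((-382 + V)/((2*V))) = 9*((-382 + V)*(1/(2*V))) = 9*((-382 + V)/(2*V)) = 9*(-382 + V)/(2*V))
-336278 - E(-548) = -336278 - (9/2 - 1719/(-548)) = -336278 - (9/2 - 1719*(-1/548)) = -336278 - (9/2 + 1719/548) = -336278 - 1*4185/548 = -336278 - 4185/548 = -184284529/548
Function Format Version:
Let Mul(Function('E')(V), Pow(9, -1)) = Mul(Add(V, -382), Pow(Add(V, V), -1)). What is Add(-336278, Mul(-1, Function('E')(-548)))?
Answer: Rational(-184284529, 548) ≈ -3.3629e+5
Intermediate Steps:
Function('E')(V) = Mul(Rational(9, 2), Pow(V, -1), Add(-382, V)) (Function('E')(V) = Mul(9, Mul(Add(V, -382), Pow(Add(V, V), -1))) = Mul(9, Mul(Add(-382, V), Pow(Mul(2, V), -1))) = Mul(9, Mul(Add(-382, V), Mul(Rational(1, 2), Pow(V, -1)))) = Mul(9, Mul(Rational(1, 2), Pow(V, -1), Add(-382, V))) = Mul(Rational(9, 2), Pow(V, -1), Add(-382, V)))
Add(-336278, Mul(-1, Function('E')(-548))) = Add(-336278, Mul(-1, Add(Rational(9, 2), Mul(-1719, Pow(-548, -1))))) = Add(-336278, Mul(-1, Add(Rational(9, 2), Mul(-1719, Rational(-1, 548))))) = Add(-336278, Mul(-1, Add(Rational(9, 2), Rational(1719, 548)))) = Add(-336278, Mul(-1, Rational(4185, 548))) = Add(-336278, Rational(-4185, 548)) = Rational(-184284529, 548)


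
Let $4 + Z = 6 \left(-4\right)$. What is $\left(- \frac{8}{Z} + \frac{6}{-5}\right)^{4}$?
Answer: $\frac{1048576}{1500625} \approx 0.69876$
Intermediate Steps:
$Z = -28$ ($Z = -4 + 6 \left(-4\right) = -4 - 24 = -28$)
$\left(- \frac{8}{Z} + \frac{6}{-5}\right)^{4} = \left(- \frac{8}{-28} + \frac{6}{-5}\right)^{4} = \left(\left(-8\right) \left(- \frac{1}{28}\right) + 6 \left(- \frac{1}{5}\right)\right)^{4} = \left(\frac{2}{7} - \frac{6}{5}\right)^{4} = \left(- \frac{32}{35}\right)^{4} = \frac{1048576}{1500625}$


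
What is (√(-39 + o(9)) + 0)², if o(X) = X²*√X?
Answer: 204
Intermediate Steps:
o(X) = X^(5/2)
(√(-39 + o(9)) + 0)² = (√(-39 + 9^(5/2)) + 0)² = (√(-39 + 243) + 0)² = (√204 + 0)² = (2*√51 + 0)² = (2*√51)² = 204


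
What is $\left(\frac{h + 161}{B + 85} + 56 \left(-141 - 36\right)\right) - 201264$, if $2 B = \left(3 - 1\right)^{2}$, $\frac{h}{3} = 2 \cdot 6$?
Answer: $- \frac{18372115}{87} \approx -2.1117 \cdot 10^{5}$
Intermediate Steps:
$h = 36$ ($h = 3 \cdot 2 \cdot 6 = 3 \cdot 12 = 36$)
$B = 2$ ($B = \frac{\left(3 - 1\right)^{2}}{2} = \frac{2^{2}}{2} = \frac{1}{2} \cdot 4 = 2$)
$\left(\frac{h + 161}{B + 85} + 56 \left(-141 - 36\right)\right) - 201264 = \left(\frac{36 + 161}{2 + 85} + 56 \left(-141 - 36\right)\right) - 201264 = \left(\frac{197}{87} + 56 \left(-177\right)\right) - 201264 = \left(197 \cdot \frac{1}{87} - 9912\right) - 201264 = \left(\frac{197}{87} - 9912\right) - 201264 = - \frac{862147}{87} - 201264 = - \frac{18372115}{87}$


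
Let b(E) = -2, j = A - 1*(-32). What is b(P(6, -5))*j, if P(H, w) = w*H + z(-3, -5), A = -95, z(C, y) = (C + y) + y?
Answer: 126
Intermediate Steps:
z(C, y) = C + 2*y
P(H, w) = -13 + H*w (P(H, w) = w*H + (-3 + 2*(-5)) = H*w + (-3 - 10) = H*w - 13 = -13 + H*w)
j = -63 (j = -95 - 1*(-32) = -95 + 32 = -63)
b(P(6, -5))*j = -2*(-63) = 126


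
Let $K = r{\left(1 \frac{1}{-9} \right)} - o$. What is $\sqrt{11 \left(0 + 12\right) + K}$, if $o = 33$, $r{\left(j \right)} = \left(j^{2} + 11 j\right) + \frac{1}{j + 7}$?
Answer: $\frac{\sqrt{30493522}}{558} \approx 9.8962$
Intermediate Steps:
$r{\left(j \right)} = j^{2} + \frac{1}{7 + j} + 11 j$ ($r{\left(j \right)} = \left(j^{2} + 11 j\right) + \frac{1}{7 + j} = j^{2} + \frac{1}{7 + j} + 11 j$)
$K = - \frac{171073}{5022}$ ($K = \frac{1 + \left(1 \frac{1}{-9}\right)^{3} + 18 \left(1 \frac{1}{-9}\right)^{2} + 77 \cdot 1 \frac{1}{-9}}{7 + 1 \frac{1}{-9}} - 33 = \frac{1 + \left(1 \left(- \frac{1}{9}\right)\right)^{3} + 18 \left(1 \left(- \frac{1}{9}\right)\right)^{2} + 77 \cdot 1 \left(- \frac{1}{9}\right)}{7 + 1 \left(- \frac{1}{9}\right)} - 33 = \frac{1 + \left(- \frac{1}{9}\right)^{3} + 18 \left(- \frac{1}{9}\right)^{2} + 77 \left(- \frac{1}{9}\right)}{7 - \frac{1}{9}} - 33 = \frac{1 - \frac{1}{729} + 18 \cdot \frac{1}{81} - \frac{77}{9}}{\frac{62}{9}} - 33 = \frac{9 \left(1 - \frac{1}{729} + \frac{2}{9} - \frac{77}{9}\right)}{62} - 33 = \frac{9}{62} \left(- \frac{5347}{729}\right) - 33 = - \frac{5347}{5022} - 33 = - \frac{171073}{5022} \approx -34.065$)
$\sqrt{11 \left(0 + 12\right) + K} = \sqrt{11 \left(0 + 12\right) - \frac{171073}{5022}} = \sqrt{11 \cdot 12 - \frac{171073}{5022}} = \sqrt{132 - \frac{171073}{5022}} = \sqrt{\frac{491831}{5022}} = \frac{\sqrt{30493522}}{558}$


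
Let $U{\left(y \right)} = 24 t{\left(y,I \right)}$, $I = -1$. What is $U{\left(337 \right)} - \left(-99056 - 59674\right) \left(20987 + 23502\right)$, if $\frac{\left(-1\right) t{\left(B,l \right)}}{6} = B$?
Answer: $7061690442$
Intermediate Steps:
$t{\left(B,l \right)} = - 6 B$
$U{\left(y \right)} = - 144 y$ ($U{\left(y \right)} = 24 \left(- 6 y\right) = - 144 y$)
$U{\left(337 \right)} - \left(-99056 - 59674\right) \left(20987 + 23502\right) = \left(-144\right) 337 - \left(-99056 - 59674\right) \left(20987 + 23502\right) = -48528 - \left(-158730\right) 44489 = -48528 - -7061738970 = -48528 + 7061738970 = 7061690442$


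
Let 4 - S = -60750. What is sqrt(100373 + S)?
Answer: 3*sqrt(17903) ≈ 401.41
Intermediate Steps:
S = 60754 (S = 4 - 1*(-60750) = 4 + 60750 = 60754)
sqrt(100373 + S) = sqrt(100373 + 60754) = sqrt(161127) = 3*sqrt(17903)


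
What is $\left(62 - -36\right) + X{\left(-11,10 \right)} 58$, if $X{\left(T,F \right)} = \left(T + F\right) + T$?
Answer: $-598$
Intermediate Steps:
$X{\left(T,F \right)} = F + 2 T$ ($X{\left(T,F \right)} = \left(F + T\right) + T = F + 2 T$)
$\left(62 - -36\right) + X{\left(-11,10 \right)} 58 = \left(62 - -36\right) + \left(10 + 2 \left(-11\right)\right) 58 = \left(62 + 36\right) + \left(10 - 22\right) 58 = 98 - 696 = -598$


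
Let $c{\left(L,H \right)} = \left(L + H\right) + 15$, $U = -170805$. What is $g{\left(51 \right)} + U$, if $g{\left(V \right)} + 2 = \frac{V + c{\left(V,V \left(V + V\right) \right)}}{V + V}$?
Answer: $- \frac{5805665}{34} \approx -1.7075 \cdot 10^{5}$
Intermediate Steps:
$c{\left(L,H \right)} = 15 + H + L$ ($c{\left(L,H \right)} = \left(H + L\right) + 15 = 15 + H + L$)
$g{\left(V \right)} = -2 + \frac{15 + 2 V + 2 V^{2}}{2 V}$ ($g{\left(V \right)} = -2 + \frac{V + \left(15 + V \left(V + V\right) + V\right)}{V + V} = -2 + \frac{V + \left(15 + V 2 V + V\right)}{2 V} = -2 + \left(V + \left(15 + 2 V^{2} + V\right)\right) \frac{1}{2 V} = -2 + \left(V + \left(15 + V + 2 V^{2}\right)\right) \frac{1}{2 V} = -2 + \left(15 + 2 V + 2 V^{2}\right) \frac{1}{2 V} = -2 + \frac{15 + 2 V + 2 V^{2}}{2 V}$)
$g{\left(51 \right)} + U = \left(-1 + 51 + \frac{15}{2 \cdot 51}\right) - 170805 = \left(-1 + 51 + \frac{15}{2} \cdot \frac{1}{51}\right) - 170805 = \left(-1 + 51 + \frac{5}{34}\right) - 170805 = \frac{1705}{34} - 170805 = - \frac{5805665}{34}$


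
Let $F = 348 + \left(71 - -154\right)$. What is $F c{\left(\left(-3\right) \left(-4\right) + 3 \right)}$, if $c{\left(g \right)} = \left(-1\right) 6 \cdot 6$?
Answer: $-20628$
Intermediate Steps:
$c{\left(g \right)} = -36$ ($c{\left(g \right)} = \left(-6\right) 6 = -36$)
$F = 573$ ($F = 348 + \left(71 + 154\right) = 348 + 225 = 573$)
$F c{\left(\left(-3\right) \left(-4\right) + 3 \right)} = 573 \left(-36\right) = -20628$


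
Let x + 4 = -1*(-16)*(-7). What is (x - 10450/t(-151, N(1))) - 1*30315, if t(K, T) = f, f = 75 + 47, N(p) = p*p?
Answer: -1861516/61 ≈ -30517.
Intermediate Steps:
N(p) = p²
f = 122
t(K, T) = 122
x = -116 (x = -4 - 1*(-16)*(-7) = -4 + 16*(-7) = -4 - 112 = -116)
(x - 10450/t(-151, N(1))) - 1*30315 = (-116 - 10450/122) - 1*30315 = (-116 - 10450*1/122) - 30315 = (-116 - 5225/61) - 30315 = -12301/61 - 30315 = -1861516/61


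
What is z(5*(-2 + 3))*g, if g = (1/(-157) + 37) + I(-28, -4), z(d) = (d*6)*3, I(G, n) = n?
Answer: 466200/157 ≈ 2969.4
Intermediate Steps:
z(d) = 18*d (z(d) = (6*d)*3 = 18*d)
g = 5180/157 (g = (1/(-157) + 37) - 4 = (-1/157 + 37) - 4 = 5808/157 - 4 = 5180/157 ≈ 32.994)
z(5*(-2 + 3))*g = (18*(5*(-2 + 3)))*(5180/157) = (18*(5*1))*(5180/157) = (18*5)*(5180/157) = 90*(5180/157) = 466200/157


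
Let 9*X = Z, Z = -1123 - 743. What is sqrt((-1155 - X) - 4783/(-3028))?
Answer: I*sqrt(19517553105)/4542 ≈ 30.759*I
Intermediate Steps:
Z = -1866
X = -622/3 (X = (1/9)*(-1866) = -622/3 ≈ -207.33)
sqrt((-1155 - X) - 4783/(-3028)) = sqrt((-1155 - 1*(-622/3)) - 4783/(-3028)) = sqrt((-1155 + 622/3) - 4783*(-1/3028)) = sqrt(-2843/3 + 4783/3028) = sqrt(-8594255/9084) = I*sqrt(19517553105)/4542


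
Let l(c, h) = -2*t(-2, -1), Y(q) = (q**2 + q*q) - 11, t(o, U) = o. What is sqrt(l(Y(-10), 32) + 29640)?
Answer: 2*sqrt(7411) ≈ 172.17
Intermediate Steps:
Y(q) = -11 + 2*q**2 (Y(q) = (q**2 + q**2) - 11 = 2*q**2 - 11 = -11 + 2*q**2)
l(c, h) = 4 (l(c, h) = -2*(-2) = 4)
sqrt(l(Y(-10), 32) + 29640) = sqrt(4 + 29640) = sqrt(29644) = 2*sqrt(7411)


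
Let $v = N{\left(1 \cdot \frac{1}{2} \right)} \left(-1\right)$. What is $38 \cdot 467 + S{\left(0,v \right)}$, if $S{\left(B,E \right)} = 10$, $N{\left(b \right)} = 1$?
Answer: $17756$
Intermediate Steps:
$v = -1$ ($v = 1 \left(-1\right) = -1$)
$38 \cdot 467 + S{\left(0,v \right)} = 38 \cdot 467 + 10 = 17746 + 10 = 17756$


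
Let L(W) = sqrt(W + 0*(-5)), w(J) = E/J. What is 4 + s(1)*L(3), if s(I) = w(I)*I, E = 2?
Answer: 4 + 2*sqrt(3) ≈ 7.4641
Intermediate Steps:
w(J) = 2/J
L(W) = sqrt(W) (L(W) = sqrt(W + 0) = sqrt(W))
s(I) = 2 (s(I) = (2/I)*I = 2)
4 + s(1)*L(3) = 4 + 2*sqrt(3)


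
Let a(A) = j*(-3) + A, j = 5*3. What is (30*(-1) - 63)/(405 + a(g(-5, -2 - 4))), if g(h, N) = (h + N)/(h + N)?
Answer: -93/361 ≈ -0.25762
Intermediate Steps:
j = 15
g(h, N) = 1 (g(h, N) = (N + h)/(N + h) = 1)
a(A) = -45 + A (a(A) = 15*(-3) + A = -45 + A)
(30*(-1) - 63)/(405 + a(g(-5, -2 - 4))) = (30*(-1) - 63)/(405 + (-45 + 1)) = (-30 - 63)/(405 - 44) = -93/361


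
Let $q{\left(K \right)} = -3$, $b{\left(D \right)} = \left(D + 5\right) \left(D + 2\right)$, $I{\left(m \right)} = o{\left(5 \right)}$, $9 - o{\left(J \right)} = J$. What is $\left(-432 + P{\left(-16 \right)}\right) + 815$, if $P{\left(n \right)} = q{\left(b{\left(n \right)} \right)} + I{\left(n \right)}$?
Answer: $384$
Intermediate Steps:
$o{\left(J \right)} = 9 - J$
$I{\left(m \right)} = 4$ ($I{\left(m \right)} = 9 - 5 = 4$)
$b{\left(D \right)} = \left(2 + D\right) \left(5 + D\right)$ ($b{\left(D \right)} = \left(5 + D\right) \left(2 + D\right) = \left(2 + D\right) \left(5 + D\right)$)
$P{\left(n \right)} = 1$ ($P{\left(n \right)} = -3 + 4 = 1$)
$\left(-432 + P{\left(-16 \right)}\right) + 815 = \left(-432 + 1\right) + 815 = -431 + 815 = 384$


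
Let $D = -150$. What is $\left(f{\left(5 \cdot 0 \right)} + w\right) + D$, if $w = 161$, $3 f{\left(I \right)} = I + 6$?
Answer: $13$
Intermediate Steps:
$f{\left(I \right)} = 2 + \frac{I}{3}$ ($f{\left(I \right)} = \frac{I + 6}{3} = \frac{6 + I}{3} = 2 + \frac{I}{3}$)
$\left(f{\left(5 \cdot 0 \right)} + w\right) + D = \left(\left(2 + \frac{5 \cdot 0}{3}\right) + 161\right) - 150 = \left(\left(2 + \frac{1}{3} \cdot 0\right) + 161\right) - 150 = \left(\left(2 + 0\right) + 161\right) - 150 = \left(2 + 161\right) - 150 = 163 - 150 = 13$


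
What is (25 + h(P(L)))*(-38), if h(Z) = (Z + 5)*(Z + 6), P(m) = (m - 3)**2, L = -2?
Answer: -36290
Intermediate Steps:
P(m) = (-3 + m)**2
h(Z) = (5 + Z)*(6 + Z)
(25 + h(P(L)))*(-38) = (25 + (30 + ((-3 - 2)**2)**2 + 11*(-3 - 2)**2))*(-38) = (25 + (30 + ((-5)**2)**2 + 11*(-5)**2))*(-38) = (25 + (30 + 25**2 + 11*25))*(-38) = (25 + (30 + 625 + 275))*(-38) = (25 + 930)*(-38) = 955*(-38) = -36290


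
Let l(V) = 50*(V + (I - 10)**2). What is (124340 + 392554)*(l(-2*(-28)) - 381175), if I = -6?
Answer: -188963524050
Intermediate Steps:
l(V) = 12800 + 50*V (l(V) = 50*(V + (-6 - 10)**2) = 50*(V + (-16)**2) = 50*(V + 256) = 50*(256 + V) = 12800 + 50*V)
(124340 + 392554)*(l(-2*(-28)) - 381175) = (124340 + 392554)*((12800 + 50*(-2*(-28))) - 381175) = 516894*((12800 + 50*56) - 381175) = 516894*((12800 + 2800) - 381175) = 516894*(15600 - 381175) = 516894*(-365575) = -188963524050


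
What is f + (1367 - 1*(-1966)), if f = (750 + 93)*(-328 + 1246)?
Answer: 777207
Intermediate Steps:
f = 773874 (f = 843*918 = 773874)
f + (1367 - 1*(-1966)) = 773874 + (1367 - 1*(-1966)) = 773874 + (1367 + 1966) = 773874 + 3333 = 777207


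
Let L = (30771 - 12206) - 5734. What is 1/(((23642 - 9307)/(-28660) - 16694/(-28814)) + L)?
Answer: 82580924/1059602375979 ≈ 7.7936e-5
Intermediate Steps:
L = 12831 (L = 18565 - 5734 = 12831)
1/(((23642 - 9307)/(-28660) - 16694/(-28814)) + L) = 1/(((23642 - 9307)/(-28660) - 16694/(-28814)) + 12831) = 1/((14335*(-1/28660) - 16694*(-1/28814)) + 12831) = 1/((-2867/5732 + 8347/14407) + 12831) = 1/(6540135/82580924 + 12831) = 1/(1059602375979/82580924) = 82580924/1059602375979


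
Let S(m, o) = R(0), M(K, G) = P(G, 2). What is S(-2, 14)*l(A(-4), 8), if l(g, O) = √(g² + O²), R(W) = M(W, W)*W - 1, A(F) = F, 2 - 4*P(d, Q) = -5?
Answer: -4*√5 ≈ -8.9443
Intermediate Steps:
P(d, Q) = 7/4 (P(d, Q) = ½ - ¼*(-5) = ½ + 5/4 = 7/4)
M(K, G) = 7/4
R(W) = -1 + 7*W/4 (R(W) = 7*W/4 - 1 = -1 + 7*W/4)
S(m, o) = -1 (S(m, o) = -1 + (7/4)*0 = -1 + 0 = -1)
l(g, O) = √(O² + g²)
S(-2, 14)*l(A(-4), 8) = -√(8² + (-4)²) = -√(64 + 16) = -√80 = -4*√5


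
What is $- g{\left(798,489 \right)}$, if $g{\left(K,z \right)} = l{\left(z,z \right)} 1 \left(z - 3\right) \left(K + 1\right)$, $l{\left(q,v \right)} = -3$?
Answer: $1164942$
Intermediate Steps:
$g{\left(K,z \right)} = - 3 \left(1 + K\right) \left(-3 + z\right)$ ($g{\left(K,z \right)} = \left(-3\right) 1 \left(z - 3\right) \left(K + 1\right) = - 3 \left(-3 + z\right) \left(1 + K\right) = - 3 \left(1 + K\right) \left(-3 + z\right)$)
$- g{\left(798,489 \right)} = - (9 - 1467 + 9 \cdot 798 - 2394 \cdot 489) = - (9 - 1467 + 7182 - 1170666) = \left(-1\right) \left(-1164942\right) = 1164942$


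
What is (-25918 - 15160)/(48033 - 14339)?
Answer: -20539/16847 ≈ -1.2191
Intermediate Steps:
(-25918 - 15160)/(48033 - 14339) = -41078/33694 = -41078*1/33694 = -20539/16847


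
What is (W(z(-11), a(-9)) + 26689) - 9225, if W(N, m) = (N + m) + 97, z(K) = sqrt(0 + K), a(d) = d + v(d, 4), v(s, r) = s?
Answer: 17543 + I*sqrt(11) ≈ 17543.0 + 3.3166*I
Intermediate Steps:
a(d) = 2*d (a(d) = d + d = 2*d)
z(K) = sqrt(K)
W(N, m) = 97 + N + m
(W(z(-11), a(-9)) + 26689) - 9225 = ((97 + sqrt(-11) + 2*(-9)) + 26689) - 9225 = ((97 + I*sqrt(11) - 18) + 26689) - 9225 = ((79 + I*sqrt(11)) + 26689) - 9225 = (26768 + I*sqrt(11)) - 9225 = 17543 + I*sqrt(11)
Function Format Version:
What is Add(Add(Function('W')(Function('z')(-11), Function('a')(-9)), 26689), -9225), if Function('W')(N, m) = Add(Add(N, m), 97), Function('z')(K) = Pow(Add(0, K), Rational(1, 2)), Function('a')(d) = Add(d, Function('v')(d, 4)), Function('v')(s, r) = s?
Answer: Add(17543, Mul(I, Pow(11, Rational(1, 2)))) ≈ Add(17543., Mul(3.3166, I))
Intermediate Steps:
Function('a')(d) = Mul(2, d) (Function('a')(d) = Add(d, d) = Mul(2, d))
Function('z')(K) = Pow(K, Rational(1, 2))
Function('W')(N, m) = Add(97, N, m)
Add(Add(Function('W')(Function('z')(-11), Function('a')(-9)), 26689), -9225) = Add(Add(Add(97, Pow(-11, Rational(1, 2)), Mul(2, -9)), 26689), -9225) = Add(Add(Add(97, Mul(I, Pow(11, Rational(1, 2))), -18), 26689), -9225) = Add(Add(Add(79, Mul(I, Pow(11, Rational(1, 2)))), 26689), -9225) = Add(Add(26768, Mul(I, Pow(11, Rational(1, 2)))), -9225) = Add(17543, Mul(I, Pow(11, Rational(1, 2))))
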